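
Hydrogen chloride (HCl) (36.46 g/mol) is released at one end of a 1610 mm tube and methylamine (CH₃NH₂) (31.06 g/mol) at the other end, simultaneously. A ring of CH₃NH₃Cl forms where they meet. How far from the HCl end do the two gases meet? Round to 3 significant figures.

Graham's law gives d_HCl/d_CH₃NH₂ = rate_HCl/rate_CH₃NH₂ = √(M_CH₃NH₂/M_HCl) = √(31.06/36.46) = 0.9230.
With d_HCl + d_CH₃NH₂ = 1610 mm, d_CH₃NH₂ = 1610/(1 + 0.9230) = 837.2 mm.
d_HCl = 1610 − 837.2 = 773 mm.

773 mm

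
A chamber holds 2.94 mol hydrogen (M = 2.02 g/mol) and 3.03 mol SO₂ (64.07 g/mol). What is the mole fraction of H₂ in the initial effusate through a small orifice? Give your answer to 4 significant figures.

0.8453

Rate_i ∝ x_i/√M_i (Graham's law weighted by mole fraction), so the effusate composition follows n_i/√M_i.
Mole fraction of H₂ in the effusate = (n_H₂/√M_H₂) / (n_H₂/√M_H₂ + n_SO₂/√M_SO₂)
= (2.94/√2.02) / (2.94/√2.02 + 3.03/√64.07) = 2.069/(2.069 + 0.3785) = 0.8453.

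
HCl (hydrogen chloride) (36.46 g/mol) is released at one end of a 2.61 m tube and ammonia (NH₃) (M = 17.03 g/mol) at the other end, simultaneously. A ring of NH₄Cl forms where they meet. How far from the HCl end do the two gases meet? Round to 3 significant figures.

Graham's law gives d_HCl/d_NH₃ = rate_HCl/rate_NH₃ = √(M_NH₃/M_HCl) = √(17.03/36.46) = 0.6834.
With d_HCl + d_NH₃ = 2.61 m, d_NH₃ = 2.61/(1 + 0.6834) = 1.550 m.
d_HCl = 2.61 − 1.550 = 1.06 m.

1.06 m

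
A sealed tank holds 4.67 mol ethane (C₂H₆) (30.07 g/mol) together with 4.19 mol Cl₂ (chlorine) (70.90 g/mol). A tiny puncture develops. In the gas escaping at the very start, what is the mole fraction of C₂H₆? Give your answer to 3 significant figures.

0.631

Effusion rate of each component ∝ n_i/√M_i (partial pressure × 1/√M).
Mole fraction of C₂H₆ in the effusate = (n_C₂H₆/√M_C₂H₆) / (n_C₂H₆/√M_C₂H₆ + n_Cl₂/√M_Cl₂)
= (4.67/√30.07) / (4.67/√30.07 + 4.19/√70.90) = 0.8516/(0.8516 + 0.4976) = 0.631.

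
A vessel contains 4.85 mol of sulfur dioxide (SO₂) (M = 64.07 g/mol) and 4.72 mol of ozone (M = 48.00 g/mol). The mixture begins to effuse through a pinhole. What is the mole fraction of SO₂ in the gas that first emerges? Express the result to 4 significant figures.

Effusion rate of each component ∝ n_i/√M_i (partial pressure × 1/√M).
So x_SO₂ in the escaping gas = (n_SO₂/√M_SO₂) / Σ(n_i/√M_i)
= (4.85/√64.07) / (4.85/√64.07 + 4.72/√48.00) = 0.6059/(0.6059 + 0.6813) = 0.4707.

0.4707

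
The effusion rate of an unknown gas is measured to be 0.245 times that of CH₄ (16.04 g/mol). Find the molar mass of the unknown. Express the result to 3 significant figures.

Graham's law gives rate_X/rate_CH₄ = √(M_CH₄/M_X).
0.245 = √(16.04/M_X)
M_X = 16.04 / 0.245² = 16.04 / 0.06002 = 267 g/mol

267 g/mol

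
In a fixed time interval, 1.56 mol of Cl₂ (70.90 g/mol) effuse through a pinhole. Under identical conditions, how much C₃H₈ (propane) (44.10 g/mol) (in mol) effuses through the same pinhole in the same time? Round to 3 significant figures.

1.98 mol

Graham's law gives rate_C₃H₈/rate_Cl₂ = √(M_Cl₂/M_C₃H₈) = √(70.90/44.10) = √1.608 = 1.268.
So the amount for C₃H₈ is 1.56 × 1.268 = 1.98 mol.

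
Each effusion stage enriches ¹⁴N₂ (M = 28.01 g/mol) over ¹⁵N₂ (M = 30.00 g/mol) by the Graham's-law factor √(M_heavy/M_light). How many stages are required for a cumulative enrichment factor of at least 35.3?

Per stage α = (30.00/28.01)^(1/2) = 1.07105^0.5, giving ln α = 0.03432.
Need α^N ≥ 35.3 ⇒ N ≥ ln(35.3) / ln α = 3.564 / 0.03432 = 103.85.
Rounding up, N = 104 stages.

104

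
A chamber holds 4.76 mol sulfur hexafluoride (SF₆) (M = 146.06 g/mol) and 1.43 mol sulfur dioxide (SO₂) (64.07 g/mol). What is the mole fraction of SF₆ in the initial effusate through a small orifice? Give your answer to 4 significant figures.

Effusion rate of each component ∝ n_i/√M_i (partial pressure × 1/√M).
x_SF₆(eff) = (n_SF₆/√M_SF₆) / (n_SF₆/√M_SF₆ + n_SO₂/√M_SO₂)
= (4.76/√146.06) / (4.76/√146.06 + 1.43/√64.07) = 0.3939/(0.3939 + 0.1787) = 0.6879.

0.6879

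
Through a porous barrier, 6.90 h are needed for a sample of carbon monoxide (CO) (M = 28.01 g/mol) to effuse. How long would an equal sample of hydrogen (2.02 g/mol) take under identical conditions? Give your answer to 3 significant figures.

1.85 h

Using Graham's law: t_H₂/t_CO = √(M_H₂/M_CO) = √(2.02/28.01) = √0.07212 = 0.2685.
So the time for H₂ is 6.90 × 0.2685 = 1.85 h.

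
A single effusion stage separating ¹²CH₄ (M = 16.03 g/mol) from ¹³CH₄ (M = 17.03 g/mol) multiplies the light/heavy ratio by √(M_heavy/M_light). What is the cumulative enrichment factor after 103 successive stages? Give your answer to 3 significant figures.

The single-stage factor is √(M_heavy/M_light), so 103 stages give [√(17.03/16.03)]^103 = (17.03/16.03)^(103/2).
= 1.06238^(103/2) = 22.6.

22.6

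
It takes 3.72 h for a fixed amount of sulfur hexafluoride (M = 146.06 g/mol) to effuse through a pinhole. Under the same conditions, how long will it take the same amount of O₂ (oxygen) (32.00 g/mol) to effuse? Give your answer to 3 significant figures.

1.74 h

Graham's law gives t_O₂/t_SF₆ = √(M_O₂/M_SF₆) = √(32.00/146.06) = √0.2191 = 0.4681.
So the time for O₂ is 3.72 × 0.4681 = 1.74 h.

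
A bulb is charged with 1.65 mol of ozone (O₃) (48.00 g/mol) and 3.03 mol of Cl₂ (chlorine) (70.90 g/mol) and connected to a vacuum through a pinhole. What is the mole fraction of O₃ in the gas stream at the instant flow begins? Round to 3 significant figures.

Rate_i ∝ x_i/√M_i (Graham's law weighted by mole fraction), so the effusate composition follows n_i/√M_i.
x_O₃(eff) = (n_O₃/√M_O₃) / (n_O₃/√M_O₃ + n_Cl₂/√M_Cl₂)
= (1.65/√48.00) / (1.65/√48.00 + 3.03/√70.90) = 0.2382/(0.2382 + 0.3598) = 0.398.

0.398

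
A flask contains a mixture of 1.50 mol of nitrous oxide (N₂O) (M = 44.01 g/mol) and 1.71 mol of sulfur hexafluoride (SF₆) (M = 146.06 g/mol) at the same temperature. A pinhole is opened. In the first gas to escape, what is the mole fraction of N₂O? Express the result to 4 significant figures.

0.6151

The effusion rate of species i is ∝ p_i/√M_i ∝ n_i/√M_i.
x_N₂O(eff) = (n_N₂O/√M_N₂O) / (n_N₂O/√M_N₂O + n_SF₆/√M_SF₆)
= (1.50/√44.01) / (1.50/√44.01 + 1.71/√146.06) = 0.2261/(0.2261 + 0.1415) = 0.6151.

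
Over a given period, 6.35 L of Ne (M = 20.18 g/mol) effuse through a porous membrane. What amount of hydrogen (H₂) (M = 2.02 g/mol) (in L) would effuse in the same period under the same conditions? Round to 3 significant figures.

Using Graham's law: rate_H₂/rate_Ne = √(M_Ne/M_H₂) = √(20.18/2.02) = √9.990 = 3.161.
So the volume for H₂ is 6.35 × 3.161 = 20.1 L.

20.1 L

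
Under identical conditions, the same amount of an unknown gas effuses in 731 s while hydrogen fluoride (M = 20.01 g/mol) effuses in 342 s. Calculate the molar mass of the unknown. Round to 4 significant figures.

Since effusion rate ∝ 1/√M, t_X/t_HF = √(M_X/M_HF).
731/342 = 2.137 = √(M_X/20.01)
M_X = 20.01 × 2.137² = 20.01 × 4.569 = 91.42 g/mol

91.42 g/mol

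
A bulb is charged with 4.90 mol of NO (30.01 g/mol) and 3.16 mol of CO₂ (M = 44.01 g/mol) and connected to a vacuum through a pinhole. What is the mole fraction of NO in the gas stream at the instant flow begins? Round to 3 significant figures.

0.653

Rate_i ∝ x_i/√M_i (Graham's law weighted by mole fraction), so the effusate composition follows n_i/√M_i.
Mole fraction of NO in the effusate = (n_NO/√M_NO) / (n_NO/√M_NO + n_CO₂/√M_CO₂)
= (4.90/√30.01) / (4.90/√30.01 + 3.16/√44.01) = 0.8945/(0.8945 + 0.4763) = 0.653.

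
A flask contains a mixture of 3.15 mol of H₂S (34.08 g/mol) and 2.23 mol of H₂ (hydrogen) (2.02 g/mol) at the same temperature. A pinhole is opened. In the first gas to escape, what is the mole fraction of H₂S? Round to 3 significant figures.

0.256

Effusion rate of each component ∝ n_i/√M_i (partial pressure × 1/√M).
Mole fraction of H₂S in the effusate = (n_H₂S/√M_H₂S) / (n_H₂S/√M_H₂S + n_H₂/√M_H₂)
= (3.15/√34.08) / (3.15/√34.08 + 2.23/√2.02) = 0.5396/(0.5396 + 1.569) = 0.256.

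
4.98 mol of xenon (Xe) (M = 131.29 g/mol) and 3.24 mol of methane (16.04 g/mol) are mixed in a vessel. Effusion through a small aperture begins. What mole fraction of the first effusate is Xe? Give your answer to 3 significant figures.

0.349

Each component's effusion rate ∝ (its partial pressure)·(1/√M) ∝ n_i/√M_i.
Mole fraction of Xe in the effusate = (n_Xe/√M_Xe) / (n_Xe/√M_Xe + n_CH₄/√M_CH₄)
= (4.98/√131.29) / (4.98/√131.29 + 3.24/√16.04) = 0.4346/(0.4346 + 0.8090) = 0.349.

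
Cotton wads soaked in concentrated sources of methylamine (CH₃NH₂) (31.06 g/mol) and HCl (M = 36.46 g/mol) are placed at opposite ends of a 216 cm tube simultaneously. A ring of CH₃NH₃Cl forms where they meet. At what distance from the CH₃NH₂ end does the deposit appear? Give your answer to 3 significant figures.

The fronts meet when d_CH₃NH₂ + d_HCl = L with d_CH₃NH₂/d_HCl = √(M_HCl/M_CH₃NH₂) (Graham's law). Here √(M_HCl/M_CH₃NH₂) = √(36.46/31.06) = 1.083.
With d_CH₃NH₂ + d_HCl = 216 cm, d_HCl = 216/(1 + 1.083) = 103.7 cm.
d_CH₃NH₂ = 216 − 103.7 = 112 cm.

112 cm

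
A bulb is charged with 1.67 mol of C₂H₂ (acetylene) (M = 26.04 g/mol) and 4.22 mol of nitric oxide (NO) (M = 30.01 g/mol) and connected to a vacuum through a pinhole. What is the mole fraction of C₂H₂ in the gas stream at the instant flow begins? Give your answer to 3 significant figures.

0.298

Each component's effusion rate ∝ (its partial pressure)·(1/√M) ∝ n_i/√M_i.
x_C₂H₂(eff) = (n_C₂H₂/√M_C₂H₂) / (n_C₂H₂/√M_C₂H₂ + n_NO/√M_NO)
= (1.67/√26.04) / (1.67/√26.04 + 4.22/√30.01) = 0.3273/(0.3273 + 0.7703) = 0.298.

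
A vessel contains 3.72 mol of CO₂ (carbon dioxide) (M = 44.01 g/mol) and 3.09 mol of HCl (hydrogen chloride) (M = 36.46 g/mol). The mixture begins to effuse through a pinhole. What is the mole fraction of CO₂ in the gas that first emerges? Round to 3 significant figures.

0.523

The effusion rate of species i is ∝ p_i/√M_i ∝ n_i/√M_i.
So x_CO₂ in the escaping gas = (n_CO₂/√M_CO₂) / Σ(n_i/√M_i)
= (3.72/√44.01) / (3.72/√44.01 + 3.09/√36.46) = 0.5607/(0.5607 + 0.5117) = 0.523.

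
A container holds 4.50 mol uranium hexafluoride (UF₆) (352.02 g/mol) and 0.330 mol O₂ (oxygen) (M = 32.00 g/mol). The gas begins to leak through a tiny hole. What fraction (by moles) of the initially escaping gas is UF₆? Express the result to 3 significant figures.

0.804

Effusion rate of each component ∝ n_i/√M_i (partial pressure × 1/√M).
x_UF₆(eff) = (n_UF₆/√M_UF₆) / (n_UF₆/√M_UF₆ + n_O₂/√M_O₂)
= (4.50/√352.02) / (4.50/√352.02 + 0.330/√32.00) = 0.2398/(0.2398 + 0.05834) = 0.804.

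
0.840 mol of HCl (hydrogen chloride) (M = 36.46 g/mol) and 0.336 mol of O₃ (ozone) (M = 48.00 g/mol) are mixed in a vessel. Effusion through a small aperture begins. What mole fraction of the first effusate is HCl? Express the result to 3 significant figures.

0.742

Rate_i ∝ x_i/√M_i (Graham's law weighted by mole fraction), so the effusate composition follows n_i/√M_i.
Mole fraction of HCl in the effusate = (n_HCl/√M_HCl) / (n_HCl/√M_HCl + n_O₃/√M_O₃)
= (0.840/√36.46) / (0.840/√36.46 + 0.336/√48.00) = 0.1391/(0.1391 + 0.04850) = 0.742.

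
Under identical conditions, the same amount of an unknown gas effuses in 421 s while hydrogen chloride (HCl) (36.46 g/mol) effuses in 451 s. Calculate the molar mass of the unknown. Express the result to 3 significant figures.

By Graham's law, t_X/t_HCl = √(M_X/M_HCl).
421/451 = 0.9335 = √(M_X/36.46)
M_X = 36.46 × 0.9335² = 36.46 × 0.8714 = 31.8 g/mol

31.8 g/mol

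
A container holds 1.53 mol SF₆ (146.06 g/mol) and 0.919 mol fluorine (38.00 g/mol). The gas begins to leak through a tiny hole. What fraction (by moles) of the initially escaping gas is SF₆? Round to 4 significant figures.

0.4592

Effusion rate of each component ∝ n_i/√M_i (partial pressure × 1/√M).
Mole fraction of SF₆ in the effusate = (n_SF₆/√M_SF₆) / (n_SF₆/√M_SF₆ + n_F₂/√M_F₂)
= (1.53/√146.06) / (1.53/√146.06 + 0.919/√38.00) = 0.1266/(0.1266 + 0.1491) = 0.4592.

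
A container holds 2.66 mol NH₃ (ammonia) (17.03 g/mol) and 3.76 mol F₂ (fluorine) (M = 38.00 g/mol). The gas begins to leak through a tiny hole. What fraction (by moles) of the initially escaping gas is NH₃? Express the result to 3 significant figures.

0.514

The effusion rate of species i is ∝ p_i/√M_i ∝ n_i/√M_i.
x_NH₃(eff) = (n_NH₃/√M_NH₃) / (n_NH₃/√M_NH₃ + n_F₂/√M_F₂)
= (2.66/√17.03) / (2.66/√17.03 + 3.76/√38.00) = 0.6446/(0.6446 + 0.6100) = 0.514.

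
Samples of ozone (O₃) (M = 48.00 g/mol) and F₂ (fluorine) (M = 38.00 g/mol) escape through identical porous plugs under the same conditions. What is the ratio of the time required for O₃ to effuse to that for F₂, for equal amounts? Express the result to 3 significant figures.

By Graham's law, t_O₃/t_F₂ = √(M_O₃/M_F₂) = √(48.00/38.00) = √1.263 = 1.12.

1.12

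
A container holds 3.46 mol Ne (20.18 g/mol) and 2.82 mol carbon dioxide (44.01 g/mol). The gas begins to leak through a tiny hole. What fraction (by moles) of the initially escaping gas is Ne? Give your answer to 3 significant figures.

The effusion rate of species i is ∝ p_i/√M_i ∝ n_i/√M_i.
Mole fraction of Ne in the effusate = (n_Ne/√M_Ne) / (n_Ne/√M_Ne + n_CO₂/√M_CO₂)
= (3.46/√20.18) / (3.46/√20.18 + 2.82/√44.01) = 0.7702/(0.7702 + 0.4251) = 0.644.

0.644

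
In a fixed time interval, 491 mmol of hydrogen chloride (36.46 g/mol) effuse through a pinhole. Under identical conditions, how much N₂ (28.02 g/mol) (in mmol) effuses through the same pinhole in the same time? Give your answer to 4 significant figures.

Graham's law gives rate_N₂/rate_HCl = √(M_HCl/M_N₂) = √(36.46/28.02) = √1.301 = 1.141.
So the amount for N₂ is 491 × 1.141 = 560.1 mmol.

560.1 mmol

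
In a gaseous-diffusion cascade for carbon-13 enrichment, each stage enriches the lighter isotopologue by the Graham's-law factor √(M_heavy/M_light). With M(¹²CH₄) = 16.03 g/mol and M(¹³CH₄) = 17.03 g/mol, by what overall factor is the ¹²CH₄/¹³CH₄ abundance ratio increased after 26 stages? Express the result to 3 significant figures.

2.20

Overall factor = α^26 with α = √(17.03/16.03), i.e. (17.03/16.03)^(26/2).
= 1.06238^13 = 2.20.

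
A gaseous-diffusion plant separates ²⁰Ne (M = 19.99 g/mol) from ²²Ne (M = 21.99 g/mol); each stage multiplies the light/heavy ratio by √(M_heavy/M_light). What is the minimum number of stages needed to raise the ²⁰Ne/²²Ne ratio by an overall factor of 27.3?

70

Single-stage factor α = √(21.99/19.99), so ln α = ½ ln(1.10005) = 0.04768.
Need α^N ≥ 27.3 ⇒ N ≥ ln(27.3) / ln α = 3.307 / 0.04768 = 69.36.
So at least 70 stages are needed.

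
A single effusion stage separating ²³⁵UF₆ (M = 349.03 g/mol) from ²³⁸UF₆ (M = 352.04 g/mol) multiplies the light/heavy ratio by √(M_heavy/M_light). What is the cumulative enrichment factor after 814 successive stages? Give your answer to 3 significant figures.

After 814 stages the ratio has grown by (√(352.04/349.03))^814 = (352.04/349.03)^(814/2).
= 1.00862^407 = 32.9.

32.9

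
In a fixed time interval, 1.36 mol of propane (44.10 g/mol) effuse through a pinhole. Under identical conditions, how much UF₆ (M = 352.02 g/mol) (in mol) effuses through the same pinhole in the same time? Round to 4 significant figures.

0.4814 mol

By Graham's law, rate_UF₆/rate_C₃H₈ = √(M_C₃H₈/M_UF₆) = √(44.10/352.02) = √0.1253 = 0.3539.
So the amount for UF₆ is 1.36 × 0.3539 = 0.4814 mol.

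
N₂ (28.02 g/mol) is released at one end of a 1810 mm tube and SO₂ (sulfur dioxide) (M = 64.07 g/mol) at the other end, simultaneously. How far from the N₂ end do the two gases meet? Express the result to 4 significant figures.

1090 mm

Distances travelled in equal time are proportional to diffusion rates, so d_N₂/d_SO₂ = √(M_SO₂/M_N₂) = √(64.07/28.02) = 1.512.
With d_N₂ + d_SO₂ = 1810 mm, d_SO₂ = 1810/(1 + 1.512) = 720.5 mm.
d_N₂ = 1810 − 720.5 = 1090 mm.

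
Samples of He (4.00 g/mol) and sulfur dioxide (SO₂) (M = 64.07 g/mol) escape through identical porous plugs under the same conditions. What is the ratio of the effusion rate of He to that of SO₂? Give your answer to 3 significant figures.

4.00

Using Graham's law: rate_He/rate_SO₂ = √(M_SO₂/M_He) = √(64.07/4.00) = √16.02 = 4.00.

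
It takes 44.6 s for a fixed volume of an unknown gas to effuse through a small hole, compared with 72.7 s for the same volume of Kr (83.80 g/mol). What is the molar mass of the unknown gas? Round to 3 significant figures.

From Graham's law, t_X/t_Kr = √(M_X/M_Kr).
44.6/72.7 = 0.6135 = √(M_X/83.80)
M_X = 83.80 × 0.6135² = 83.80 × 0.3764 = 31.5 g/mol

31.5 g/mol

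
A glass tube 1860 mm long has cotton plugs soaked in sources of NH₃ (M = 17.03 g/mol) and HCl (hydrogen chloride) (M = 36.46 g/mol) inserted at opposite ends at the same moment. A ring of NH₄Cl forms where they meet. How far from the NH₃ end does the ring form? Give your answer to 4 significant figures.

In equal time, each gas travels a distance ∝ its rate ∝ 1/√M, so d_NH₃/d_HCl = √(M_HCl/M_NH₃) = √(36.46/17.03) = 1.463.
With d_NH₃ + d_HCl = 1860 mm, d_HCl = 1860/(1 + 1.463) = 755.1 mm.
d_NH₃ = 1860 − 755.1 = 1105 mm.

1105 mm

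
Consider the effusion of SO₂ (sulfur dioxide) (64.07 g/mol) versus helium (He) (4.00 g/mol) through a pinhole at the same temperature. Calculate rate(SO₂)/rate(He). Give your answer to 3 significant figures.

Graham's law gives rate_SO₂/rate_He = √(M_He/M_SO₂) = √(4.00/64.07) = √0.06243 = 0.250.

0.250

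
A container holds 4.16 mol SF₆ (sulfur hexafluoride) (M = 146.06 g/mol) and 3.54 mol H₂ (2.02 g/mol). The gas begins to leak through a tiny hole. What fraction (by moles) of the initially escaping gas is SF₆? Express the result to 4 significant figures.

0.1214

Each component's effusion rate ∝ (its partial pressure)·(1/√M) ∝ n_i/√M_i.
Mole fraction of SF₆ in the effusate = (n_SF₆/√M_SF₆) / (n_SF₆/√M_SF₆ + n_H₂/√M_H₂)
= (4.16/√146.06) / (4.16/√146.06 + 3.54/√2.02) = 0.3442/(0.3442 + 2.491) = 0.1214.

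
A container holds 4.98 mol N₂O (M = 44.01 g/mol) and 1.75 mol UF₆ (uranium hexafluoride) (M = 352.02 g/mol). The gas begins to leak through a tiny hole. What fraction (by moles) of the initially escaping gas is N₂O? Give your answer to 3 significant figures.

Effusion rate of each component ∝ n_i/√M_i (partial pressure × 1/√M).
x_N₂O(eff) = (n_N₂O/√M_N₂O) / (n_N₂O/√M_N₂O + n_UF₆/√M_UF₆)
= (4.98/√44.01) / (4.98/√44.01 + 1.75/√352.02) = 0.7507/(0.7507 + 0.09327) = 0.889.

0.889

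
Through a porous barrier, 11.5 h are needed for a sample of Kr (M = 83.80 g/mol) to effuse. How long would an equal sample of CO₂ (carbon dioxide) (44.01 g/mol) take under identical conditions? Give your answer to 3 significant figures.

8.33 h

Using Graham's law: t_CO₂/t_Kr = √(M_CO₂/M_Kr) = √(44.01/83.80) = √0.5252 = 0.7247.
So the time for CO₂ is 11.5 × 0.7247 = 8.33 h.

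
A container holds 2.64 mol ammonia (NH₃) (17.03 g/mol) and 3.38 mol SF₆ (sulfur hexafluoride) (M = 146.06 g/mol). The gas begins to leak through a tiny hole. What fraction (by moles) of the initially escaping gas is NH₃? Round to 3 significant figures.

Effusion rate of each component ∝ n_i/√M_i (partial pressure × 1/√M).
So x_NH₃ in the escaping gas = (n_NH₃/√M_NH₃) / Σ(n_i/√M_i)
= (2.64/√17.03) / (2.64/√17.03 + 3.38/√146.06) = 0.6397/(0.6397 + 0.2797) = 0.696.

0.696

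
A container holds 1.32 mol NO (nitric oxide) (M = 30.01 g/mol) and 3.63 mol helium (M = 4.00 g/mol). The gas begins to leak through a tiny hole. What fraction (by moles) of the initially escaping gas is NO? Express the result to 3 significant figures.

Rate_i ∝ x_i/√M_i (Graham's law weighted by mole fraction), so the effusate composition follows n_i/√M_i.
So x_NO in the escaping gas = (n_NO/√M_NO) / Σ(n_i/√M_i)
= (1.32/√30.01) / (1.32/√30.01 + 3.63/√4.00) = 0.2410/(0.2410 + 1.815) = 0.117.

0.117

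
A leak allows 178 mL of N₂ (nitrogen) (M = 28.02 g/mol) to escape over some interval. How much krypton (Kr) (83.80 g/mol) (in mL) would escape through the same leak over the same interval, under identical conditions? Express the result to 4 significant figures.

Since effusion rate ∝ 1/√M, rate_Kr/rate_N₂ = √(M_N₂/M_Kr) = √(28.02/83.80) = √0.3344 = 0.5782.
So the volume for Kr is 178 × 0.5782 = 102.9 mL.

102.9 mL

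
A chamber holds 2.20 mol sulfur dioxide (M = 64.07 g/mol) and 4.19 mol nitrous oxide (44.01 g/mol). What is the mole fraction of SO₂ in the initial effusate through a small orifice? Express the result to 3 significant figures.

0.303

Effusion rate of each component ∝ n_i/√M_i (partial pressure × 1/√M).
Mole fraction of SO₂ in the effusate = (n_SO₂/√M_SO₂) / (n_SO₂/√M_SO₂ + n_N₂O/√M_N₂O)
= (2.20/√64.07) / (2.20/√64.07 + 4.19/√44.01) = 0.2748/(0.2748 + 0.6316) = 0.303.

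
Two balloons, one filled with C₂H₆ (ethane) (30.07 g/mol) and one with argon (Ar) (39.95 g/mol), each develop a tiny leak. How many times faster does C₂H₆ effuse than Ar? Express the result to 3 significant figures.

1.15

Using Graham's law: rate_C₂H₆/rate_Ar = √(M_Ar/M_C₂H₆) = √(39.95/30.07) = √1.329 = 1.15.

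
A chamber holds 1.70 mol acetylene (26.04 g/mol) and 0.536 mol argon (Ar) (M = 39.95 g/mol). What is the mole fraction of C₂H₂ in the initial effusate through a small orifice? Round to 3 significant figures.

Each component's effusion rate ∝ (its partial pressure)·(1/√M) ∝ n_i/√M_i.
So x_C₂H₂ in the escaping gas = (n_C₂H₂/√M_C₂H₂) / Σ(n_i/√M_i)
= (1.70/√26.04) / (1.70/√26.04 + 0.536/√39.95) = 0.3331/(0.3331 + 0.08480) = 0.797.

0.797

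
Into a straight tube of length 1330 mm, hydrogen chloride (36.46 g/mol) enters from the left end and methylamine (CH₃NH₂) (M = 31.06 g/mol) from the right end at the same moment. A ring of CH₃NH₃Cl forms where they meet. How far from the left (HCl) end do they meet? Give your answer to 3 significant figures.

638 mm

The fronts meet when d_HCl + d_CH₃NH₂ = L with d_HCl/d_CH₃NH₂ = √(M_CH₃NH₂/M_HCl) (Graham's law). Here √(M_CH₃NH₂/M_HCl) = √(31.06/36.46) = 0.9230.
With d_HCl + d_CH₃NH₂ = 1330 mm, d_CH₃NH₂ = 1330/(1 + 0.9230) = 691.6 mm.
d_HCl = 1330 − 691.6 = 638 mm.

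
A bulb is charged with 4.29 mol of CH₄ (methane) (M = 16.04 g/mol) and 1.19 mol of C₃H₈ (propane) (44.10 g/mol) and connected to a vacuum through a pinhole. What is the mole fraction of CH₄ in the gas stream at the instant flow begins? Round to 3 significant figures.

0.857

Effusion rate of each component ∝ n_i/√M_i (partial pressure × 1/√M).
x_CH₄(eff) = (n_CH₄/√M_CH₄) / (n_CH₄/√M_CH₄ + n_C₃H₈/√M_C₃H₈)
= (4.29/√16.04) / (4.29/√16.04 + 1.19/√44.10) = 1.071/(1.071 + 0.1792) = 0.857.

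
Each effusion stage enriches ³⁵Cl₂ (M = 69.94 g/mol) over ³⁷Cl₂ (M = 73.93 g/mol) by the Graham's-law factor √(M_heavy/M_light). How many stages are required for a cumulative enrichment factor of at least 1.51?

15

With α = √(73.93/69.94) per stage, ln α = ½ ln(1.05705) = 0.02774.
Need α^N ≥ 1.51 ⇒ N ≥ ln(1.51) / ln α = 0.4121 / 0.02774 = 14.86.
So at least 15 stages are needed.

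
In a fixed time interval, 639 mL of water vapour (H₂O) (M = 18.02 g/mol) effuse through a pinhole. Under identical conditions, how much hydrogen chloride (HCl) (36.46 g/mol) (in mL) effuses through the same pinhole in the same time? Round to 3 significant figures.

By Graham's law, rate_HCl/rate_H₂O = √(M_H₂O/M_HCl) = √(18.02/36.46) = √0.4942 = 0.7030.
So the volume for HCl is 639 × 0.7030 = 449 mL.

449 mL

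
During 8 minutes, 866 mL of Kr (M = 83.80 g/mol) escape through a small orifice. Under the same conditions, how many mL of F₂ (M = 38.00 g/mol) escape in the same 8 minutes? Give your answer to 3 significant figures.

By Graham's law, rate_F₂/rate_Kr = √(M_Kr/M_F₂) = √(83.80/38.00) = √2.205 = 1.485.
So the volume for F₂ is 866 × 1.485 = 1290 mL.

1290 mL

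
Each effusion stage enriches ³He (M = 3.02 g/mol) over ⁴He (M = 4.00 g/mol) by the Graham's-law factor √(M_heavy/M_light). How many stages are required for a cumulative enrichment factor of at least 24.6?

Single-stage factor α = √(4.00/3.02), so ln α = ½ ln(1.32450) = 0.1405.
Need α^N ≥ 24.6 ⇒ N ≥ ln(24.6) / ln α = 3.203 / 0.1405 = 22.79.
Minimum whole number of stages: N = 23.

23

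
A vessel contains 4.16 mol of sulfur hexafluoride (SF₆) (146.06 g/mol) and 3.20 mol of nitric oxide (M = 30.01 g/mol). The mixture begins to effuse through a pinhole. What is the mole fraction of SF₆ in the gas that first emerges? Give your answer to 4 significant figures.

0.3708

Each component's effusion rate ∝ (its partial pressure)·(1/√M) ∝ n_i/√M_i.
So x_SF₆ in the escaping gas = (n_SF₆/√M_SF₆) / Σ(n_i/√M_i)
= (4.16/√146.06) / (4.16/√146.06 + 3.20/√30.01) = 0.3442/(0.3442 + 0.5841) = 0.3708.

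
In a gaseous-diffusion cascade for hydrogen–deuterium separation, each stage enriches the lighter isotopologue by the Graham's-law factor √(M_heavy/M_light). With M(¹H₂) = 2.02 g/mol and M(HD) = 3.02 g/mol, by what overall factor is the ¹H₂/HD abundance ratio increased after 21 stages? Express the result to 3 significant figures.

68.2

Each stage multiplies the ratio by α = √(3.02/2.02), so after 21 stages the overall factor is α^21 = (3.02/2.02)^(21/2).
= 1.49505^(21/2) = 68.2.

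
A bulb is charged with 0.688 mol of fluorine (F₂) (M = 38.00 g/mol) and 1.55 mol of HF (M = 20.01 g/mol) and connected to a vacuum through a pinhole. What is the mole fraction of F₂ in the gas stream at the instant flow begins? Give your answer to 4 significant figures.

Effusion rate of each component ∝ n_i/√M_i (partial pressure × 1/√M).
So x_F₂ in the escaping gas = (n_F₂/√M_F₂) / Σ(n_i/√M_i)
= (0.688/√38.00) / (0.688/√38.00 + 1.55/√20.01) = 0.1116/(0.1116 + 0.3465) = 0.2436.

0.2436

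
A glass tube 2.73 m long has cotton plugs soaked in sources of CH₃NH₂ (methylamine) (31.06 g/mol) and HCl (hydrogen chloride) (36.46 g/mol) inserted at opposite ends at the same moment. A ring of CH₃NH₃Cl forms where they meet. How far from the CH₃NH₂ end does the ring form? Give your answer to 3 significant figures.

1.42 m

Graham's law gives d_CH₃NH₂/d_HCl = rate_CH₃NH₂/rate_HCl = √(M_HCl/M_CH₃NH₂) = √(36.46/31.06) = 1.083.
With d_CH₃NH₂ + d_HCl = 2.73 m, d_HCl = 2.73/(1 + 1.083) = 1.310 m.
d_CH₃NH₂ = 2.73 − 1.310 = 1.42 m.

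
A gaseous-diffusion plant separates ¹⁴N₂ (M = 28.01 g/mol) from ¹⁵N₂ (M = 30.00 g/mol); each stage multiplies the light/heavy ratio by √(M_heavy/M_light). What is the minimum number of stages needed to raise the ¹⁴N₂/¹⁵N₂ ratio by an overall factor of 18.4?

Single-stage factor α = √(30.00/28.01), so ln α = ½ ln(1.07105) = 0.03432.
Need α^N ≥ 18.4 ⇒ N ≥ ln(18.4) / ln α = 2.912 / 0.03432 = 84.86.
Minimum whole number of stages: N = 85.

85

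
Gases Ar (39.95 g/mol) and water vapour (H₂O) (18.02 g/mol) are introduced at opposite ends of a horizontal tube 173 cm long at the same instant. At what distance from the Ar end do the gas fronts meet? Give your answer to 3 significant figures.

69.5 cm

In equal time, each gas travels a distance ∝ its rate ∝ 1/√M, so d_Ar/d_H₂O = √(M_H₂O/M_Ar) = √(18.02/39.95) = 0.6716.
With d_Ar + d_H₂O = 173 cm, d_H₂O = 173/(1 + 0.6716) = 103.5 cm.
d_Ar = 173 − 103.5 = 69.5 cm.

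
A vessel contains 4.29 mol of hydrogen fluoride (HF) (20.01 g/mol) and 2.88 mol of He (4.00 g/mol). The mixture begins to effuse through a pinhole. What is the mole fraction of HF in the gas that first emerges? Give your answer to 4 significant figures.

0.3998

Effusion rate of each component ∝ n_i/√M_i (partial pressure × 1/√M).
x_HF(eff) = (n_HF/√M_HF) / (n_HF/√M_HF + n_He/√M_He)
= (4.29/√20.01) / (4.29/√20.01 + 2.88/√4.00) = 0.9590/(0.9590 + 1.440) = 0.3998.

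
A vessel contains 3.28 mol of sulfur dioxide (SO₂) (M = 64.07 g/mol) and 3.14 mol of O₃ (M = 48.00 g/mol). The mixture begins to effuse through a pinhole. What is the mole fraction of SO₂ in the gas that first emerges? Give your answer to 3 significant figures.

Effusion rate of each component ∝ n_i/√M_i (partial pressure × 1/√M).
x_SO₂(eff) = (n_SO₂/√M_SO₂) / (n_SO₂/√M_SO₂ + n_O₃/√M_O₃)
= (3.28/√64.07) / (3.28/√64.07 + 3.14/√48.00) = 0.4098/(0.4098 + 0.4532) = 0.475.

0.475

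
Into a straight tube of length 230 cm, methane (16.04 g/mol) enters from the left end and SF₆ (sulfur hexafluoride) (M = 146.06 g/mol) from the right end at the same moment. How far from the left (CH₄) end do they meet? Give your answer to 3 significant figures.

The fronts meet when d_CH₄ + d_SF₆ = L with d_CH₄/d_SF₆ = √(M_SF₆/M_CH₄) (Graham's law). Here √(M_SF₆/M_CH₄) = √(146.06/16.04) = 3.018.
With d_CH₄ + d_SF₆ = 230 cm, d_SF₆ = 230/(1 + 3.018) = 57.25 cm.
d_CH₄ = 230 − 57.25 = 173 cm.

173 cm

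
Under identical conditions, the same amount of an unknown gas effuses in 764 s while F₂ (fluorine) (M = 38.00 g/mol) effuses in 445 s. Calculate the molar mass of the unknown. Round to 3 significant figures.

By Graham's law, t_X/t_F₂ = √(M_X/M_F₂).
764/445 = 1.717 = √(M_X/38.00)
M_X = 38.00 × 1.717² = 38.00 × 2.948 = 112 g/mol

112 g/mol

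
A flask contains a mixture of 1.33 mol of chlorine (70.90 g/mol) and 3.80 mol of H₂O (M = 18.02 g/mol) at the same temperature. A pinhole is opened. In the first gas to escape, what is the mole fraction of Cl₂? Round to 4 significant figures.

0.1500

Each component's effusion rate ∝ (its partial pressure)·(1/√M) ∝ n_i/√M_i.
Mole fraction of Cl₂ in the effusate = (n_Cl₂/√M_Cl₂) / (n_Cl₂/√M_Cl₂ + n_H₂O/√M_H₂O)
= (1.33/√70.90) / (1.33/√70.90 + 3.80/√18.02) = 0.1580/(0.1580 + 0.8952) = 0.1500.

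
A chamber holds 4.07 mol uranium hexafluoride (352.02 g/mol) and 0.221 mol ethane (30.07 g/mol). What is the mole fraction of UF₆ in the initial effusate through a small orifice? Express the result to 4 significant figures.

Rate_i ∝ x_i/√M_i (Graham's law weighted by mole fraction), so the effusate composition follows n_i/√M_i.
x_UF₆(eff) = (n_UF₆/√M_UF₆) / (n_UF₆/√M_UF₆ + n_C₂H₆/√M_C₂H₆)
= (4.07/√352.02) / (4.07/√352.02 + 0.221/√30.07) = 0.2169/(0.2169 + 0.04030) = 0.8433.

0.8433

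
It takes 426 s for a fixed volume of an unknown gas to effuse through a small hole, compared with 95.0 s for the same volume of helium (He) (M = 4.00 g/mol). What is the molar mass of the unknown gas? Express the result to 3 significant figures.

80.4 g/mol

From Graham's law, t_X/t_He = √(M_X/M_He).
426/95.0 = 4.484 = √(M_X/4.00)
M_X = 4.00 × 4.484² = 4.00 × 20.11 = 80.4 g/mol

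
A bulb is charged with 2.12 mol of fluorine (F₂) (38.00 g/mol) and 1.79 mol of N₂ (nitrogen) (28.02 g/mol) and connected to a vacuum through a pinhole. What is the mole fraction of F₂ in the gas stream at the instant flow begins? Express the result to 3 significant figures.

0.504

Effusion rate of each component ∝ n_i/√M_i (partial pressure × 1/√M).
Mole fraction of F₂ in the effusate = (n_F₂/√M_F₂) / (n_F₂/√M_F₂ + n_N₂/√M_N₂)
= (2.12/√38.00) / (2.12/√38.00 + 1.79/√28.02) = 0.3439/(0.3439 + 0.3382) = 0.504.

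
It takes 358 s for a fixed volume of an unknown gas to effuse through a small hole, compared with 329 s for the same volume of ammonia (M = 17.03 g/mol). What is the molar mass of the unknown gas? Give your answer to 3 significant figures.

From Graham's law, t_X/t_NH₃ = √(M_X/M_NH₃).
358/329 = 1.088 = √(M_X/17.03)
M_X = 17.03 × 1.088² = 17.03 × 1.184 = 20.2 g/mol

20.2 g/mol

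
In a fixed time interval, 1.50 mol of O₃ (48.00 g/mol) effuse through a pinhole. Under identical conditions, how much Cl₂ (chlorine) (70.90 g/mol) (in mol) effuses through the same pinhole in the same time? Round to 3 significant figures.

From Graham's law, rate_Cl₂/rate_O₃ = √(M_O₃/M_Cl₂) = √(48.00/70.90) = √0.6770 = 0.8228.
So the amount for Cl₂ is 1.50 × 0.8228 = 1.23 mol.

1.23 mol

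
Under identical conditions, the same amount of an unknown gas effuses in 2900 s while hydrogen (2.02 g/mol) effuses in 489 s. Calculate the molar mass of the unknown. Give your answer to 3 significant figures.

71.0 g/mol

Since effusion rate ∝ 1/√M, t_X/t_H₂ = √(M_X/M_H₂).
2900/489 = 5.930 = √(M_X/2.02)
M_X = 2.02 × 5.930² = 2.02 × 35.17 = 71.0 g/mol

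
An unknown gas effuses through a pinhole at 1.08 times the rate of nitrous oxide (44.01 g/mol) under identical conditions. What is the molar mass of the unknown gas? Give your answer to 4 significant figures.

37.73 g/mol

From Graham's law, rate_X/rate_N₂O = √(M_N₂O/M_X).
1.08 = √(44.01/M_X)
M_X = 44.01 / 1.08² = 44.01 / 1.166 = 37.73 g/mol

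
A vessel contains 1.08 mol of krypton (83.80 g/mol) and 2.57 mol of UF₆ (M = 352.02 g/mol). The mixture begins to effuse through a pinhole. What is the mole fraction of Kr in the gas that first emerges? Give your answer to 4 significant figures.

The effusion rate of species i is ∝ p_i/√M_i ∝ n_i/√M_i.
Mole fraction of Kr in the effusate = (n_Kr/√M_Kr) / (n_Kr/√M_Kr + n_UF₆/√M_UF₆)
= (1.08/√83.80) / (1.08/√83.80 + 2.57/√352.02) = 0.1180/(0.1180 + 0.1370) = 0.4627.

0.4627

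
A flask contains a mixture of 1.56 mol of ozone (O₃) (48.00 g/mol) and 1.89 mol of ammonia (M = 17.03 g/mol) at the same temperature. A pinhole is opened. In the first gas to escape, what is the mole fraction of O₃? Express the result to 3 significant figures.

Effusion rate of each component ∝ n_i/√M_i (partial pressure × 1/√M).
Mole fraction of O₃ in the effusate = (n_O₃/√M_O₃) / (n_O₃/√M_O₃ + n_NH₃/√M_NH₃)
= (1.56/√48.00) / (1.56/√48.00 + 1.89/√17.03) = 0.2252/(0.2252 + 0.4580) = 0.330.

0.330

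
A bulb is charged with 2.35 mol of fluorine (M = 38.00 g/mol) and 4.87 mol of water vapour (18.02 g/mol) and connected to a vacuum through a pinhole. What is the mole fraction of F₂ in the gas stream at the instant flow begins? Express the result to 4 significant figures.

0.2494

Effusion rate of each component ∝ n_i/√M_i (partial pressure × 1/√M).
Mole fraction of F₂ in the effusate = (n_F₂/√M_F₂) / (n_F₂/√M_F₂ + n_H₂O/√M_H₂O)
= (2.35/√38.00) / (2.35/√38.00 + 4.87/√18.02) = 0.3812/(0.3812 + 1.147) = 0.2494.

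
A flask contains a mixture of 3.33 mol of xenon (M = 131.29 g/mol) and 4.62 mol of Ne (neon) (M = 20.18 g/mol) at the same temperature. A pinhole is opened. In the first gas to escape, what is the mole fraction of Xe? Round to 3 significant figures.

0.220

Each component's effusion rate ∝ (its partial pressure)·(1/√M) ∝ n_i/√M_i.
Mole fraction of Xe in the effusate = (n_Xe/√M_Xe) / (n_Xe/√M_Xe + n_Ne/√M_Ne)
= (3.33/√131.29) / (3.33/√131.29 + 4.62/√20.18) = 0.2906/(0.2906 + 1.028) = 0.220.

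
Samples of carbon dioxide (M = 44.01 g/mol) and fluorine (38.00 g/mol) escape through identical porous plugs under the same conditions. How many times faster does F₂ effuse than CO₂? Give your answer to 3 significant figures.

By Graham's law, rate_F₂/rate_CO₂ = √(M_CO₂/M_F₂) = √(44.01/38.00) = √1.158 = 1.08.

1.08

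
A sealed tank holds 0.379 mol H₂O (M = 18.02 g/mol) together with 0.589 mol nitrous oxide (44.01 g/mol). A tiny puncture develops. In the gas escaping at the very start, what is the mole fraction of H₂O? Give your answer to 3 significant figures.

0.501

Each component's effusion rate ∝ (its partial pressure)·(1/√M) ∝ n_i/√M_i.
x_H₂O(eff) = (n_H₂O/√M_H₂O) / (n_H₂O/√M_H₂O + n_N₂O/√M_N₂O)
= (0.379/√18.02) / (0.379/√18.02 + 0.589/√44.01) = 0.08928/(0.08928 + 0.08879) = 0.501.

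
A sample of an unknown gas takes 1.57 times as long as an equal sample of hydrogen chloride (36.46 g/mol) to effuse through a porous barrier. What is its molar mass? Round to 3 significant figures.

89.9 g/mol

Since effusion rate ∝ 1/√M, t_X/t_HCl = √(M_X/M_HCl).
1.57 = √(M_X/36.46)
M_X = 36.46 × 1.57² = 36.46 × 2.465 = 89.9 g/mol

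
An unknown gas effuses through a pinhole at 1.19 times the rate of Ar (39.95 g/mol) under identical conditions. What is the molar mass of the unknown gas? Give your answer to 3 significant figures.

28.2 g/mol

Graham's law gives rate_X/rate_Ar = √(M_Ar/M_X).
1.19 = √(39.95/M_X)
M_X = 39.95 / 1.19² = 39.95 / 1.416 = 28.2 g/mol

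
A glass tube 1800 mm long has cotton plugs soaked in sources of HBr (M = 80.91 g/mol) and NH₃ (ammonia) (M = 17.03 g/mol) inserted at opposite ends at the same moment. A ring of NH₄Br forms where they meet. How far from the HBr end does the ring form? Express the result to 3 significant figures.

566 mm

Distances travelled in equal time are proportional to diffusion rates, so d_HBr/d_NH₃ = √(M_NH₃/M_HBr) = √(17.03/80.91) = 0.4588.
With d_HBr + d_NH₃ = 1800 mm, d_NH₃ = 1800/(1 + 0.4588) = 1234 mm.
d_HBr = 1800 − 1234 = 566 mm.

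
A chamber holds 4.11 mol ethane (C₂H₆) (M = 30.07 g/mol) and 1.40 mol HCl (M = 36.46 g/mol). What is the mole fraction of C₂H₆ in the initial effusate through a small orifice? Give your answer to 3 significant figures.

Effusion rate of each component ∝ n_i/√M_i (partial pressure × 1/√M).
So x_C₂H₆ in the escaping gas = (n_C₂H₆/√M_C₂H₆) / Σ(n_i/√M_i)
= (4.11/√30.07) / (4.11/√30.07 + 1.40/√36.46) = 0.7495/(0.7495 + 0.2319) = 0.764.

0.764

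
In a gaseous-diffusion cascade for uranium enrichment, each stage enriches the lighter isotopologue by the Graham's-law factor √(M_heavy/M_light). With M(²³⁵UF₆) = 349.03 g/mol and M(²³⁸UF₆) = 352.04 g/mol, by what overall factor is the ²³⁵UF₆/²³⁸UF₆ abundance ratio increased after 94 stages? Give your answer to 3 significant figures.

1.50

Overall factor = α^94 with α = √(352.04/349.03), i.e. (352.04/349.03)^(94/2).
= 1.00862^47 = 1.50.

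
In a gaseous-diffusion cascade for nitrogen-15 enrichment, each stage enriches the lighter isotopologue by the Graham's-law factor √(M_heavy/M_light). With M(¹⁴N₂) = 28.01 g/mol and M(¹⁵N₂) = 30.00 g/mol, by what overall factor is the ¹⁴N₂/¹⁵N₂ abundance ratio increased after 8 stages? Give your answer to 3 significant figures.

Each stage multiplies the ratio by α = √(30.00/28.01), so after 8 stages the overall factor is α^8 = (30.00/28.01)^(8/2).
= 1.07105^4 = 1.32.

1.32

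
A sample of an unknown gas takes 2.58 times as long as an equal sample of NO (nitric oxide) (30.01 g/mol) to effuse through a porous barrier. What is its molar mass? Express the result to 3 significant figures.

200 g/mol

From Graham's law, t_X/t_NO = √(M_X/M_NO).
2.58 = √(M_X/30.01)
M_X = 30.01 × 2.58² = 30.01 × 6.656 = 200 g/mol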